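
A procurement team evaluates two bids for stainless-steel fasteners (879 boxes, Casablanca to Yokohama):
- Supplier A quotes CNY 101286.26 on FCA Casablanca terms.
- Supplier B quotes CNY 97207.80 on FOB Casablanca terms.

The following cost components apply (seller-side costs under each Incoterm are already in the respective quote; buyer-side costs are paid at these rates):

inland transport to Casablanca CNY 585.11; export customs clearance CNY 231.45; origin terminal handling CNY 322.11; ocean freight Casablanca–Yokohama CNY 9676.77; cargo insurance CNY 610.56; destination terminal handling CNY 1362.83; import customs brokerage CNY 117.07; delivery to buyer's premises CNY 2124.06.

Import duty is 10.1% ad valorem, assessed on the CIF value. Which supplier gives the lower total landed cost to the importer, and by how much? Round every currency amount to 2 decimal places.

Supplier B is cheaper by CNY 4845.03

Supplier A (FCA):
CIF value = FCA price + origin terminal + freight + insurance = 101286.26 + 322.11 + 9676.77 + 610.56 = 111895.70
Import duty = 111895.70 × 10.1% = 11301.47
Buyer bears (A): 322.11 + 9676.77 + 610.56 + 1362.83 + 117.07 + 2124.06 = 14213.40
Landed cost (A) = invoice 101286.26 + 14213.40 + duty 11301.47 = 126801.13
Supplier B (FOB):
CIF value = FOB price + freight + insurance = 97207.80 + 9676.77 + 610.56 = 107495.13
Import duty = 107495.13 × 10.1% = 10857.01
Buyer bears (B): 9676.77 + 610.56 + 1362.83 + 117.07 + 2124.06 = 13891.29
Landed cost (B) = invoice 97207.80 + 13891.29 + duty 10857.01 = 121956.10
Difference = |126801.13 − 121956.10| = 4845.03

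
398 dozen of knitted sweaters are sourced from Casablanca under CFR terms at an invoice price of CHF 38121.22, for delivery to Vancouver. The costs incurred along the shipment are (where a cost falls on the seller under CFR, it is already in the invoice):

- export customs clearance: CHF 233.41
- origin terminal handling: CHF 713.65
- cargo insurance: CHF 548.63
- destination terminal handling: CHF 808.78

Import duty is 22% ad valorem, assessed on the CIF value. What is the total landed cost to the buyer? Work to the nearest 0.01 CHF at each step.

CFR: the seller pays costs through ocean freight to the destination port, but not insurance.
Already in the invoice (seller's account under CFR): export clearance, origin terminal — exclude.
CIF value = CFR price + insurance = 38121.22 + 548.63 = 38669.85
Import duty = 38669.85 × 22% = 8507.37
Buyer bears: insurance 548.63 + destination terminal 808.78 + duty 8507.37 = 9864.78
Landed cost = invoice 38121.22 + 9864.78 = 47986.00

Total landed cost: CHF 47986.00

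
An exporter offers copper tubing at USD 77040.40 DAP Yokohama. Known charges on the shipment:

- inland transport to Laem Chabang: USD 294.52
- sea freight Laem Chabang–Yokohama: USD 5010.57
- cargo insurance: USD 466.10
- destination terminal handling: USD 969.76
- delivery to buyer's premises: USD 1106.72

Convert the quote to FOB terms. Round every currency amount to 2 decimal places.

FOB price: USD 69487.25

Not relevant to the conversion: inland to port — on the seller under both DAP and FOB; already in the DAP price and stays in the FOB price.
From DAP to FOB, the seller no longer bears: freight, insurance, destination terminal, delivery.
FOB price = 77040.40 − 5010.57 − 466.10 − 969.76 − 1106.72 = 69487.25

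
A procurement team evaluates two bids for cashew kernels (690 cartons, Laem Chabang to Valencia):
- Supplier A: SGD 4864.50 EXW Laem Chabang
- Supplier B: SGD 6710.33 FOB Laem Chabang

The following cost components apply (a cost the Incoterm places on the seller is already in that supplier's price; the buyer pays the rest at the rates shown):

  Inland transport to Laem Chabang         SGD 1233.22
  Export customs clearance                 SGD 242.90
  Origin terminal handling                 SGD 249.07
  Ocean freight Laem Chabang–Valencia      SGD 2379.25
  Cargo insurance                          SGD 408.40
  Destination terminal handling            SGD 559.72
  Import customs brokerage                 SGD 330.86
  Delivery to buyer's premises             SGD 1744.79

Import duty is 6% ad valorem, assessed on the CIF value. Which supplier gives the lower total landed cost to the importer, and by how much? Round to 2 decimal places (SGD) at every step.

Supplier A (EXW):
CIF value = EXW price + inland to port + export clearance + origin terminal + freight + insurance = 4864.50 + 1233.22 + 242.90 + 249.07 + 2379.25 + 408.40 = 9377.34
Import duty = 9377.34 × 6% = 562.64
Buyer bears (A): 1233.22 + 242.90 + 249.07 + 2379.25 + 408.40 + 559.72 + 330.86 + 1744.79 = 7148.21
Landed cost (A) = invoice 4864.50 + 7148.21 + duty 562.64 = 12575.35
Supplier B (FOB):
CIF value = FOB price + freight + insurance = 6710.33 + 2379.25 + 408.40 = 9497.98
Import duty = 9497.98 × 6% = 569.88
Buyer bears (B): 2379.25 + 408.40 + 559.72 + 330.86 + 1744.79 = 5423.02
Landed cost (B) = invoice 6710.33 + 5423.02 + duty 569.88 = 12703.23
Difference = |12575.35 − 12703.23| = 127.88

Supplier A is cheaper by SGD 127.88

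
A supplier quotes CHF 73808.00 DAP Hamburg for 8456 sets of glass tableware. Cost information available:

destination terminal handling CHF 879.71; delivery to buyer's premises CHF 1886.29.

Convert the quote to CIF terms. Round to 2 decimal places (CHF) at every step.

CIF price: CHF 71042.00

From DAP to CIF, the seller no longer bears: destination terminal, delivery.
CIF price = 73808.00 − 879.71 − 1886.29 = 71042.00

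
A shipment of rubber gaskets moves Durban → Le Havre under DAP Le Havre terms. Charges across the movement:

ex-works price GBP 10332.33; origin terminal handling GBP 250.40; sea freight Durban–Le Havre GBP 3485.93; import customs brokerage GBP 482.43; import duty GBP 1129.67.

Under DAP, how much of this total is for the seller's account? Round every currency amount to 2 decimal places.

Seller's account: GBP 14068.66

DAP: the seller bears all costs to the named destination except import duty and clearance.
Seller's account: goods 10332.33 + origin terminal 250.40 + freight 3485.93 = 14068.66
Buyer's account: brokerage 482.43 + duty 1129.67 = 1612.10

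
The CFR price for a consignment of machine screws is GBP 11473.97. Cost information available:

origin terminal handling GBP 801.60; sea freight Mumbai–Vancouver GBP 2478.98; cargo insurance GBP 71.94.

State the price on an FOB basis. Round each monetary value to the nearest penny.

FOB price: GBP 8994.99

Not relevant to the conversion: origin terminal — on the seller under both CFR and FOB; already in the CFR price and stays in the FOB price. insurance — on the buyer under both terms; not part of either seller's price.
From CFR to FOB, the seller no longer bears: freight.
FOB price = 11473.97 − 2478.98 = 8994.99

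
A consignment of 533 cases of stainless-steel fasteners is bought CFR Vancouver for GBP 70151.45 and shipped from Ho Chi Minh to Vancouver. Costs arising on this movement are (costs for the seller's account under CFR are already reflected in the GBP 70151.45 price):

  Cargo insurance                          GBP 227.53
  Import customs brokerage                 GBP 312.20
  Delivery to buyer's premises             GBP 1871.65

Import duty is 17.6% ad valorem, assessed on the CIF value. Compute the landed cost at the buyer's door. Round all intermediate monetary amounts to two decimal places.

CFR: the seller pays costs through ocean freight to the destination port, but not insurance.
CIF value = CFR price + insurance = 70151.45 + 227.53 = 70378.98
Import duty = 70378.98 × 17.6% = 12386.70
Buyer bears: insurance 227.53 + brokerage 312.20 + delivery 1871.65 + duty 12386.70 = 14798.08
Landed cost = invoice 70151.45 + 14798.08 = 84949.53

Total landed cost: GBP 84949.53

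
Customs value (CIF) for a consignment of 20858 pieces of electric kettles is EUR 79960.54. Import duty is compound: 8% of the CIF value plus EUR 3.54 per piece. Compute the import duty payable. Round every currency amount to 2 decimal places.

Import duty: EUR 80234.16

Ad valorem component: 79960.54 × 8% = 6396.84
Specific component: 20858 × 3.54 = 73837.32
Import duty = 6396.84 + 73837.32 = 80234.16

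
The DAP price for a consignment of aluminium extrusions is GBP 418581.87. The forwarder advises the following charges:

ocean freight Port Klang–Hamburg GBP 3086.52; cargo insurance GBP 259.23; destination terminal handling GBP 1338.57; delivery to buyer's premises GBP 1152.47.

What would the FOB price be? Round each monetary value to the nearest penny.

From DAP to FOB, the seller no longer bears: freight, insurance, destination terminal, delivery.
FOB price = 418581.87 − 3086.52 − 259.23 − 1338.57 − 1152.47 = 412745.08

FOB price: GBP 412745.08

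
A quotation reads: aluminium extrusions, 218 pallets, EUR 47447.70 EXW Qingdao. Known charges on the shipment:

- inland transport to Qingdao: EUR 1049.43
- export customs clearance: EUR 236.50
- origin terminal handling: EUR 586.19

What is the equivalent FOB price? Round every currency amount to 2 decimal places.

From EXW to FOB, the seller additionally bears: inland to port, export clearance, origin terminal.
FOB price = 47447.70 + 1049.43 + 236.50 + 586.19 = 49319.82

FOB price: EUR 49319.82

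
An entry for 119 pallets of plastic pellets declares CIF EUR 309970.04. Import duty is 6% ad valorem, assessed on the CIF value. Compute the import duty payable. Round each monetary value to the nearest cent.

Import duty = 309970.04 × 6% = 18598.20

Import duty: EUR 18598.20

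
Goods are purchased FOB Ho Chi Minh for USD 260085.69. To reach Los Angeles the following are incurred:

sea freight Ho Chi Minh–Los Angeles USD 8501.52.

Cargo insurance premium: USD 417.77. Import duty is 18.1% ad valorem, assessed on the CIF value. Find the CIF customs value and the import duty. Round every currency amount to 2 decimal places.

CIF value: USD 269004.98; import duty: USD 48689.90

CIF = FOB price + freight + insurance
CIF = 260085.69 + 8501.52 + 417.77 = 269004.98
Import duty = 269004.98 × 18.1% = 48689.90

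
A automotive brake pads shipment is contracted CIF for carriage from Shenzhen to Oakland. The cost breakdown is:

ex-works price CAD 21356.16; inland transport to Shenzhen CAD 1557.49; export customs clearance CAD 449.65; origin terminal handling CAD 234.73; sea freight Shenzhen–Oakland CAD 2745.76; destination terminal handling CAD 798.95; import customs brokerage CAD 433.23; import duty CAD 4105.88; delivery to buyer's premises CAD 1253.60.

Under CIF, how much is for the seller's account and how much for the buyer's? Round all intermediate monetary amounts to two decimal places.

CIF: the seller pays costs through ocean freight and marine insurance to the destination port.
Seller's account: goods 21356.16 + inland to port 1557.49 + export clearance 449.65 + origin terminal 234.73 + freight 2745.76 = 26343.79
Buyer's account: destination terminal 798.95 + brokerage 433.23 + duty 4105.88 + delivery 1253.60 = 6591.66

Seller: CAD 26343.79; buyer: CAD 6591.66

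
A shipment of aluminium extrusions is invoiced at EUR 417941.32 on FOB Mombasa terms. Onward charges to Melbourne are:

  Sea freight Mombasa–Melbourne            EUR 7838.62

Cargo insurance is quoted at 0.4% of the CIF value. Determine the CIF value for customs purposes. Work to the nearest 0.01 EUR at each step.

Let C be the CIF value. C = FOB price + freight + 0.4% × C
C − 0.4% × C = 417941.32 + 7838.62
0.996 × C = 425779.94
C = 425779.94 / 0.996 = 427489.90
Insurance premium = 0.4% × 427489.90 = 1709.96

CIF value: EUR 427489.90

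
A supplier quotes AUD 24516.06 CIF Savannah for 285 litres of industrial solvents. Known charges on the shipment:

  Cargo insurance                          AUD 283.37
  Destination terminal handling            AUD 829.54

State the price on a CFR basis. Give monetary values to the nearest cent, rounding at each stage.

Not relevant to the conversion: destination terminal — on the buyer under both terms; not part of either seller's price.
From CIF to CFR, the seller no longer bears: insurance.
CFR price = 24516.06 − 283.37 = 24232.69

CFR price: AUD 24232.69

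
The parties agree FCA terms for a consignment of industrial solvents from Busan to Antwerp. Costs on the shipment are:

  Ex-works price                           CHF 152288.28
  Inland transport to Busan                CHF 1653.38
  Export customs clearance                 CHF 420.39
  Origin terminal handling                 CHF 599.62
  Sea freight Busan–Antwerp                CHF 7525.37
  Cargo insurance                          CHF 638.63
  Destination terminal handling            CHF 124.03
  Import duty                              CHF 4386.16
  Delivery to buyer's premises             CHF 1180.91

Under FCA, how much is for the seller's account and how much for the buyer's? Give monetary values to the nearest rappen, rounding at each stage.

Seller: CHF 154362.05; buyer: CHF 14454.72

FCA: the seller delivers export-cleared goods to the carrier; the buyer bears costs from that point.
Seller's account: goods 152288.28 + inland to port 1653.38 + export clearance 420.39 = 154362.05
Buyer's account: origin terminal 599.62 + freight 7525.37 + insurance 638.63 + destination terminal 124.03 + duty 4386.16 + delivery 1180.91 = 14454.72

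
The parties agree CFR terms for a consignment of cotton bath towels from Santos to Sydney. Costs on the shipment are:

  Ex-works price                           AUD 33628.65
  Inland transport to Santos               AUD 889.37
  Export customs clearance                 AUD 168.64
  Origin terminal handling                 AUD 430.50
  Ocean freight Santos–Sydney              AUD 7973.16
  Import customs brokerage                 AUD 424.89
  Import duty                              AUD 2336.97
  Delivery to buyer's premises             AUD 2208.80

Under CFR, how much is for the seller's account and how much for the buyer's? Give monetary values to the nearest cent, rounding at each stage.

CFR: the seller pays costs through ocean freight to the destination port, but not insurance.
Seller's account: goods 33628.65 + inland to port 889.37 + export clearance 168.64 + origin terminal 430.50 + freight 7973.16 = 43090.32
Buyer's account: brokerage 424.89 + duty 2336.97 + delivery 2208.80 = 4970.66

Seller: AUD 43090.32; buyer: AUD 4970.66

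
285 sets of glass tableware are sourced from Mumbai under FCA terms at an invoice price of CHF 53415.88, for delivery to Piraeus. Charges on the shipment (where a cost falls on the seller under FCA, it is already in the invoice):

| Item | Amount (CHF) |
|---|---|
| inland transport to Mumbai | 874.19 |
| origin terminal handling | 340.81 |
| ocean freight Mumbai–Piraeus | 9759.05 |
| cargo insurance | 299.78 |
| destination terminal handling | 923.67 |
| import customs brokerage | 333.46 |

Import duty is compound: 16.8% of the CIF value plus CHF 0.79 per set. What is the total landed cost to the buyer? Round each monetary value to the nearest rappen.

Total landed cost: CHF 76018.81

FCA: the seller delivers export-cleared goods to the carrier; the buyer bears costs from that point.
Already in the invoice (seller's account under FCA): inland to port — exclude.
CIF value = FCA price + origin terminal + freight + insurance = 53415.88 + 340.81 + 9759.05 + 299.78 = 63815.52
Ad valorem component: 63815.52 × 16.8% = 10721.01
Specific component: 285 × 0.79 = 225.15
Import duty = 10721.01 + 225.15 = 10946.16
Buyer bears: origin terminal 340.81 + freight 9759.05 + insurance 299.78 + destination terminal 923.67 + brokerage 333.46 + duty 10946.16 = 22602.93
Landed cost = invoice 53415.88 + 22602.93 = 76018.81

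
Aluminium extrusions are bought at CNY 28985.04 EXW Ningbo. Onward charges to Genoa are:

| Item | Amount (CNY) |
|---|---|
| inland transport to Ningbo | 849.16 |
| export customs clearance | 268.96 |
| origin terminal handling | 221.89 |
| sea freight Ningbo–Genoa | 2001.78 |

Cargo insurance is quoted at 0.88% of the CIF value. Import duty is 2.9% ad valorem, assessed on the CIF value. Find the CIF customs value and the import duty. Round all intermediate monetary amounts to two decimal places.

Let C be the CIF value. C = EXW price + pre-shipment costs + freight + 0.88% × C
C − 0.88% × C = 28985.04 + 849.16 + 268.96 + 221.89 + 2001.78
0.9912 × C = 32326.83
C = 32326.83 / 0.9912 = 32613.83
Insurance premium = 0.88% × 32613.83 = 287.00
Import duty = 32613.83 × 2.9% = 945.80

CIF value: CNY 32613.83; import duty: CNY 945.80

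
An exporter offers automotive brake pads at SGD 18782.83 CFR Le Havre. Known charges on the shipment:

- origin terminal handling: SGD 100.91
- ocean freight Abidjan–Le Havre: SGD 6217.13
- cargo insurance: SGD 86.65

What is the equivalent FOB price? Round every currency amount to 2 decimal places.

FOB price: SGD 12565.70

Not relevant to the conversion: origin terminal — on the seller under both CFR and FOB; already in the CFR price and stays in the FOB price. insurance — on the buyer under both terms; not part of either seller's price.
From CFR to FOB, the seller no longer bears: freight.
FOB price = 18782.83 − 6217.13 = 12565.70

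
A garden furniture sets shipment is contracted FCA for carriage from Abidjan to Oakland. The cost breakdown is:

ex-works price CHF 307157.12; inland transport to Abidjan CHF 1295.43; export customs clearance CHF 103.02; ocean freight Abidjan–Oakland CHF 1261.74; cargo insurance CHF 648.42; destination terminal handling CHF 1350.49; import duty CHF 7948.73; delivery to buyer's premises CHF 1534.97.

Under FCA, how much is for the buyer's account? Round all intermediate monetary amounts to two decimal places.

FCA: the seller delivers export-cleared goods to the carrier; the buyer bears costs from that point.
Seller's account: goods 307157.12 + inland to port 1295.43 + export clearance 103.02 = 308555.57
Buyer's account: freight 1261.74 + insurance 648.42 + destination terminal 1350.49 + duty 7948.73 + delivery 1534.97 = 12744.35

Buyer's account: CHF 12744.35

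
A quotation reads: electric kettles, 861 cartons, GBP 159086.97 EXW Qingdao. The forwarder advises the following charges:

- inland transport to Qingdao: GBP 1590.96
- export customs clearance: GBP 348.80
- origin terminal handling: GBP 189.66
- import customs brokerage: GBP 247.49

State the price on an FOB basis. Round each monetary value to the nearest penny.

Not relevant to the conversion: brokerage — on the buyer under both terms; not part of either seller's price.
From EXW to FOB, the seller additionally bears: inland to port, export clearance, origin terminal.
FOB price = 159086.97 + 1590.96 + 348.80 + 189.66 = 161216.39

FOB price: GBP 161216.39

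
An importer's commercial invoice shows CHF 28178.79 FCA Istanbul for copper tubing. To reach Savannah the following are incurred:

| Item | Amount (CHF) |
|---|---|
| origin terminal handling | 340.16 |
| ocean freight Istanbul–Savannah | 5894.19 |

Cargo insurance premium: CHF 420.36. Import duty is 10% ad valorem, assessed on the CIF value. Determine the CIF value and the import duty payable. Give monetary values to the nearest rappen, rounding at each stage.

CIF = FCA price + pre-shipment costs + freight + insurance
CIF = 28178.79 + 340.16 + 5894.19 + 420.36 = 34833.50
Import duty = 34833.50 × 10% = 3483.35

CIF value: CHF 34833.50; import duty: CHF 3483.35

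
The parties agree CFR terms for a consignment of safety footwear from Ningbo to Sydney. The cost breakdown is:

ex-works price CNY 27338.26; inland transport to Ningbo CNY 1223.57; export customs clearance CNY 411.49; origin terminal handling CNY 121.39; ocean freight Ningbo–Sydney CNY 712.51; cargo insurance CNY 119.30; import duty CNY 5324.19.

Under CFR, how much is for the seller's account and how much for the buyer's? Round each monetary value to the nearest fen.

Seller: CNY 29807.22; buyer: CNY 5443.49

CFR: the seller pays costs through ocean freight to the destination port, but not insurance.
Seller's account: goods 27338.26 + inland to port 1223.57 + export clearance 411.49 + origin terminal 121.39 + freight 712.51 = 29807.22
Buyer's account: insurance 119.30 + duty 5324.19 = 5443.49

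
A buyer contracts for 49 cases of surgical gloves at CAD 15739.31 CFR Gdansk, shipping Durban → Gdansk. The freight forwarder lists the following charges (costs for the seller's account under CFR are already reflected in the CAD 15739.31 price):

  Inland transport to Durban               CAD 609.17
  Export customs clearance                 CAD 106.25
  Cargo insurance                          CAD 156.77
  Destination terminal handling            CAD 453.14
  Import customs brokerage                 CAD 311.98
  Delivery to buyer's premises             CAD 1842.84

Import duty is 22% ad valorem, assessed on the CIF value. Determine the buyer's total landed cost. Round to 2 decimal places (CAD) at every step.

CFR: the seller pays costs through ocean freight to the destination port, but not insurance.
Already in the invoice (seller's account under CFR): inland to port, export clearance — exclude.
CIF value = CFR price + insurance = 15739.31 + 156.77 = 15896.08
Import duty = 15896.08 × 22% = 3497.14
Buyer bears: insurance 156.77 + destination terminal 453.14 + brokerage 311.98 + delivery 1842.84 + duty 3497.14 = 6261.87
Landed cost = invoice 15739.31 + 6261.87 = 22001.18

Total landed cost: CAD 22001.18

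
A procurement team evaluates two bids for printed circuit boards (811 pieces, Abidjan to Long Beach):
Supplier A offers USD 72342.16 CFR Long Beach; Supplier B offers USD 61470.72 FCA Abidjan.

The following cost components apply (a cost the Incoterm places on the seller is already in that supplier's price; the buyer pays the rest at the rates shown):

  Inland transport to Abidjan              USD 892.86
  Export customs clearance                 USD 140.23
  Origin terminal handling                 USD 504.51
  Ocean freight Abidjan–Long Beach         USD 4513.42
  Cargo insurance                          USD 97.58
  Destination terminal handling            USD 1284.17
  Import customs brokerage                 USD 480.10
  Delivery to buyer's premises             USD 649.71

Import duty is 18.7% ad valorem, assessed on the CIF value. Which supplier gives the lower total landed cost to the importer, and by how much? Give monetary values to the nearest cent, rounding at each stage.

Supplier A (CFR):
CIF value = CFR price + insurance = 72342.16 + 97.58 = 72439.74
Import duty = 72439.74 × 18.7% = 13546.23
Buyer bears (A): 97.58 + 1284.17 + 480.10 + 649.71 = 2511.56
Landed cost (A) = invoice 72342.16 + 2511.56 + duty 13546.23 = 88399.95
Supplier B (FCA):
CIF value = FCA price + origin terminal + freight + insurance = 61470.72 + 504.51 + 4513.42 + 97.58 = 66586.23
Import duty = 66586.23 × 18.7% = 12451.63
Buyer bears (B): 504.51 + 4513.42 + 97.58 + 1284.17 + 480.10 + 649.71 = 7529.49
Landed cost (B) = invoice 61470.72 + 7529.49 + duty 12451.63 = 81451.84
Difference = |88399.95 − 81451.84| = 6948.11

Supplier B is cheaper by USD 6948.11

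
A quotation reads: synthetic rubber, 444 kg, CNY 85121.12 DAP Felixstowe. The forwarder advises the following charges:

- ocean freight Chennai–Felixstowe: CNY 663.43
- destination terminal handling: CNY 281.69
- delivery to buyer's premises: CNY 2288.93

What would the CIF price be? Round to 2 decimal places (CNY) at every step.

Not relevant to the conversion: freight — on the seller under both DAP and CIF; already in the DAP price and stays in the CIF price.
From DAP to CIF, the seller no longer bears: destination terminal, delivery.
CIF price = 85121.12 − 281.69 − 2288.93 = 82550.50

CIF price: CNY 82550.50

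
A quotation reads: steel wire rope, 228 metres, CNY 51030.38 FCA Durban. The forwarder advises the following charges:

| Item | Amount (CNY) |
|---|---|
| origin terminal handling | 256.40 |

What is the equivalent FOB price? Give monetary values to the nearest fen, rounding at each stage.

From FCA to FOB, the seller additionally bears: origin terminal.
FOB price = 51030.38 + 256.40 = 51286.78

FOB price: CNY 51286.78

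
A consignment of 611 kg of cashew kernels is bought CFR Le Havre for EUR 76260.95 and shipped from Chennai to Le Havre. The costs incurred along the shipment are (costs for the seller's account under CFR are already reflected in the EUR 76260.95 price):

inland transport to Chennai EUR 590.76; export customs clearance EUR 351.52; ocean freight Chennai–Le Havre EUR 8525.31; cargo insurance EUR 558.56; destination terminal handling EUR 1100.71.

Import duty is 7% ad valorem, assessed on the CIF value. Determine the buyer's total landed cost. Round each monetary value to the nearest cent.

Total landed cost: EUR 83297.59

CFR: the seller pays costs through ocean freight to the destination port, but not insurance.
Already in the invoice (seller's account under CFR): inland to port, export clearance, freight — exclude.
CIF value = CFR price + insurance = 76260.95 + 558.56 = 76819.51
Import duty = 76819.51 × 7% = 5377.37
Buyer bears: insurance 558.56 + destination terminal 1100.71 + duty 5377.37 = 7036.64
Landed cost = invoice 76260.95 + 7036.64 = 83297.59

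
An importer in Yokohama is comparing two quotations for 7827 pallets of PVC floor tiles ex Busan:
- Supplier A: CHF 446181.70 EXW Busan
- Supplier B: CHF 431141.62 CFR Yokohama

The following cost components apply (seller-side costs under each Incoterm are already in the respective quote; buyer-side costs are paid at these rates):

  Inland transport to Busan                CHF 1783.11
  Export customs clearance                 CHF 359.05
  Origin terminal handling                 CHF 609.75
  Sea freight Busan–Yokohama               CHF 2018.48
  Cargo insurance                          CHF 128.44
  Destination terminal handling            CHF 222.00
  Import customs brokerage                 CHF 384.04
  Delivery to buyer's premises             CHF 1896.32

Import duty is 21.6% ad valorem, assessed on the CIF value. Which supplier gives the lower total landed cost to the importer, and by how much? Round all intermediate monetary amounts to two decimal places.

Supplier A (EXW):
CIF value = EXW price + inland to port + export clearance + origin terminal + freight + insurance = 446181.70 + 1783.11 + 359.05 + 609.75 + 2018.48 + 128.44 = 451080.53
Import duty = 451080.53 × 21.6% = 97433.39
Buyer bears (A): 1783.11 + 359.05 + 609.75 + 2018.48 + 128.44 + 222.00 + 384.04 + 1896.32 = 7401.19
Landed cost (A) = invoice 446181.70 + 7401.19 + duty 97433.39 = 551016.28
Supplier B (CFR):
CIF value = CFR price + insurance = 431141.62 + 128.44 = 431270.06
Import duty = 431270.06 × 21.6% = 93154.33
Buyer bears (B): 128.44 + 222.00 + 384.04 + 1896.32 = 2630.80
Landed cost (B) = invoice 431141.62 + 2630.80 + duty 93154.33 = 526926.75
Difference = |551016.28 − 526926.75| = 24089.53

Supplier B is cheaper by CHF 24089.53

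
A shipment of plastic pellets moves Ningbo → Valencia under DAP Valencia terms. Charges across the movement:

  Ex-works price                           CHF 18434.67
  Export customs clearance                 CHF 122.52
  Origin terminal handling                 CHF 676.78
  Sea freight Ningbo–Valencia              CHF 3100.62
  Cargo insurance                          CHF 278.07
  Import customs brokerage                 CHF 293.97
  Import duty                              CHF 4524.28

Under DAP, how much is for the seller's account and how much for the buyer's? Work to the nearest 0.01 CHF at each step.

Seller: CHF 22612.66; buyer: CHF 4818.25

DAP: the seller bears all costs to the named destination except import duty and clearance.
Seller's account: goods 18434.67 + export clearance 122.52 + origin terminal 676.78 + freight 3100.62 + insurance 278.07 = 22612.66
Buyer's account: brokerage 293.97 + duty 4524.28 = 4818.25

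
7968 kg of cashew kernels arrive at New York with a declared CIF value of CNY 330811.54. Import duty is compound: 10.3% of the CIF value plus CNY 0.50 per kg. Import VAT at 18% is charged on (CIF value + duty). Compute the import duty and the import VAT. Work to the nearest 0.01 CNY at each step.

Import duty: CNY 38057.59; import VAT: CNY 66396.44

Ad valorem component: 330811.54 × 10.3% = 34073.59
Specific component: 7968 × 0.50 = 3984.00
Import duty = 34073.59 + 3984.00 = 38057.59
VAT base = CIF + duty = 330811.54 + 38057.59 = 368869.13
Import VAT = 368869.13 × 18% = 66396.44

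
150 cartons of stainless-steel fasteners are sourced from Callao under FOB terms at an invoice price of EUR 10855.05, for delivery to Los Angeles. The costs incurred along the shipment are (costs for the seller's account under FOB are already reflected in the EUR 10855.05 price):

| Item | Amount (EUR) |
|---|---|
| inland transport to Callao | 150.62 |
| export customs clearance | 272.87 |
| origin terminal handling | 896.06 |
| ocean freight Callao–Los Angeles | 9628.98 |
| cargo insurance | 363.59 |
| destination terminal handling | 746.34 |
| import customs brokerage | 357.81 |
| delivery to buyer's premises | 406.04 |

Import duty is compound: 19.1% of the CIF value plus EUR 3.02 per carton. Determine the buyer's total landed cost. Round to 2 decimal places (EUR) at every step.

FOB: the seller bears costs until goods are on board at the origin port; the buyer bears freight, insurance and all costs thereafter.
Already in the invoice (seller's account under FOB): inland to port, export clearance, origin terminal — exclude.
CIF value = FOB price + freight + insurance = 10855.05 + 9628.98 + 363.59 = 20847.62
Ad valorem component: 20847.62 × 19.1% = 3981.90
Specific component: 150 × 3.02 = 453.00
Import duty = 3981.90 + 453.00 = 4434.90
Buyer bears: freight 9628.98 + insurance 363.59 + destination terminal 746.34 + brokerage 357.81 + delivery 406.04 + duty 4434.90 = 15937.66
Landed cost = invoice 10855.05 + 15937.66 = 26792.71

Total landed cost: EUR 26792.71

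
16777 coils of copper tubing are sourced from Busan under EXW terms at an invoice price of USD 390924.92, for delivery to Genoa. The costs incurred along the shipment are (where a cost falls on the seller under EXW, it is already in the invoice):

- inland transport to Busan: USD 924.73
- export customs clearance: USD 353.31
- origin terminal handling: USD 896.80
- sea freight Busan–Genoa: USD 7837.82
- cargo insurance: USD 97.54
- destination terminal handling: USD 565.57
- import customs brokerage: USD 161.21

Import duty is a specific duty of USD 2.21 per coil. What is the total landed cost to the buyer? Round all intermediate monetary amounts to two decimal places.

EXW: the seller makes goods available at their premises; the buyer bears all onward costs.
CIF value = EXW price + inland to port + export clearance + origin terminal + freight + insurance = 390924.92 + 924.73 + 353.31 + 896.80 + 7837.82 + 97.54 = 401035.12
Import duty = 16777 × 2.21 = 37077.17
Buyer bears: inland to port 924.73 + export clearance 353.31 + origin terminal 896.80 + freight 7837.82 + insurance 97.54 + destination terminal 565.57 + brokerage 161.21 + duty 37077.17 = 47914.15
Landed cost = invoice 390924.92 + 47914.15 = 438839.07

Total landed cost: USD 438839.07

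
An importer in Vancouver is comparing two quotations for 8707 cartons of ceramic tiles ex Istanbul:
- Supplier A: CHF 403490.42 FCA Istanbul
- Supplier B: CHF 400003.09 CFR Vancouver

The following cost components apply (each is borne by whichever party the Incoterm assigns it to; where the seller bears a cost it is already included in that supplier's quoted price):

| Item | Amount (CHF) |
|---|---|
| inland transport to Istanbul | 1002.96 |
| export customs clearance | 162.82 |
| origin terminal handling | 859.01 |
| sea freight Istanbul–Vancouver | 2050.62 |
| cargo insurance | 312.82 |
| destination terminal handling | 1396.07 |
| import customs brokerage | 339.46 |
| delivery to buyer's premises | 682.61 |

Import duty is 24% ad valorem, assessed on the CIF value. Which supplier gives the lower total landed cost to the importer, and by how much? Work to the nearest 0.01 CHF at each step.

Supplier A (FCA):
CIF value = FCA price + origin terminal + freight + insurance = 403490.42 + 859.01 + 2050.62 + 312.82 = 406712.87
Import duty = 406712.87 × 24% = 97611.09
Buyer bears (A): 859.01 + 2050.62 + 312.82 + 1396.07 + 339.46 + 682.61 = 5640.59
Landed cost (A) = invoice 403490.42 + 5640.59 + duty 97611.09 = 506742.10
Supplier B (CFR):
CIF value = CFR price + insurance = 400003.09 + 312.82 = 400315.91
Import duty = 400315.91 × 24% = 96075.82
Buyer bears (B): 312.82 + 1396.07 + 339.46 + 682.61 = 2730.96
Landed cost (B) = invoice 400003.09 + 2730.96 + duty 96075.82 = 498809.87
Difference = |506742.10 − 498809.87| = 7932.23

Supplier B is cheaper by CHF 7932.23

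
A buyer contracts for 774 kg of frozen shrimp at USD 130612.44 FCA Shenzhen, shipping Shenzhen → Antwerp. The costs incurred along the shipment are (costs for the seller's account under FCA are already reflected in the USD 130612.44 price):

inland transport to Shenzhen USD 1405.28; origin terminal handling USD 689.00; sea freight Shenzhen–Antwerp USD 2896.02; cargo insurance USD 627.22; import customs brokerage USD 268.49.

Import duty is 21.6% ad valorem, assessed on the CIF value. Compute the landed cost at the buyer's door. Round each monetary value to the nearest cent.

FCA: the seller delivers export-cleared goods to the carrier; the buyer bears costs from that point.
Already in the invoice (seller's account under FCA): inland to port — exclude.
CIF value = FCA price + origin terminal + freight + insurance = 130612.44 + 689.00 + 2896.02 + 627.22 = 134824.68
Import duty = 134824.68 × 21.6% = 29122.13
Buyer bears: origin terminal 689.00 + freight 2896.02 + insurance 627.22 + brokerage 268.49 + duty 29122.13 = 33602.86
Landed cost = invoice 130612.44 + 33602.86 = 164215.30

Total landed cost: USD 164215.30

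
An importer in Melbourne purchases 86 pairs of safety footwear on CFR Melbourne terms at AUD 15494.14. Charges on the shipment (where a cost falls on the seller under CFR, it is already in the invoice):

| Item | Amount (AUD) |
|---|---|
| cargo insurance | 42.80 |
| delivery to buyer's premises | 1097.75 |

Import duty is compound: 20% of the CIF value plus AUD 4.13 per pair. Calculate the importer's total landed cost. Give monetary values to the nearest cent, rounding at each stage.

Total landed cost: AUD 20097.26

CFR: the seller pays costs through ocean freight to the destination port, but not insurance.
CIF value = CFR price + insurance = 15494.14 + 42.80 = 15536.94
Ad valorem component: 15536.94 × 20% = 3107.39
Specific component: 86 × 4.13 = 355.18
Import duty = 3107.39 + 355.18 = 3462.57
Buyer bears: insurance 42.80 + delivery 1097.75 + duty 3462.57 = 4603.12
Landed cost = invoice 15494.14 + 4603.12 = 20097.26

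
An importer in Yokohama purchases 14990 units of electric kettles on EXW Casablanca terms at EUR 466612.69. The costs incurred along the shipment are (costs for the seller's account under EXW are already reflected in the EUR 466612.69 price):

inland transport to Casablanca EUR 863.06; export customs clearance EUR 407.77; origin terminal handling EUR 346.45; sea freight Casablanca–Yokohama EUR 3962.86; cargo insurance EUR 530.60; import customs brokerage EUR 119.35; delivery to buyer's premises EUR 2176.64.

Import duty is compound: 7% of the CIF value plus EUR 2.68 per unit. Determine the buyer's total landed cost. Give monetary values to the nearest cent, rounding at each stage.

Total landed cost: EUR 548283.26

EXW: the seller makes goods available at their premises; the buyer bears all onward costs.
CIF value = EXW price + inland to port + export clearance + origin terminal + freight + insurance = 466612.69 + 863.06 + 407.77 + 346.45 + 3962.86 + 530.60 = 472723.43
Ad valorem component: 472723.43 × 7% = 33090.64
Specific component: 14990 × 2.68 = 40173.20
Import duty = 33090.64 + 40173.20 = 73263.84
Buyer bears: inland to port 863.06 + export clearance 407.77 + origin terminal 346.45 + freight 3962.86 + insurance 530.60 + brokerage 119.35 + delivery 2176.64 + duty 73263.84 = 81670.57
Landed cost = invoice 466612.69 + 81670.57 = 548283.26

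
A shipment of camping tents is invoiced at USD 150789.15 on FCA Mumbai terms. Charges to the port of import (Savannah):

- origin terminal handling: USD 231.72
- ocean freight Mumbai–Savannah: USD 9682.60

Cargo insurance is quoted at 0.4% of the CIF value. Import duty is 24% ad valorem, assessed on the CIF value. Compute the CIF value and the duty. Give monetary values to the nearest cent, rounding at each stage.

CIF value: USD 161348.87; import duty: USD 38723.73

Let C be the CIF value. C = FCA price + pre-shipment costs + freight + 0.4% × C
C − 0.4% × C = 150789.15 + 231.72 + 9682.60
0.996 × C = 160703.47
C = 160703.47 / 0.996 = 161348.87
Insurance premium = 0.4% × 161348.87 = 645.40
Import duty = 161348.87 × 24% = 38723.73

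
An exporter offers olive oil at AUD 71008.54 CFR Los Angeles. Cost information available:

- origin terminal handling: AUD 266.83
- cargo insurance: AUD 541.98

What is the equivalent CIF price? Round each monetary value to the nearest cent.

CIF price: AUD 71550.52

Not relevant to the conversion: origin terminal — on the seller under both CFR and CIF; already in the CFR price and stays in the CIF price.
From CFR to CIF, the seller additionally bears: insurance.
CIF price = 71008.54 + 541.98 = 71550.52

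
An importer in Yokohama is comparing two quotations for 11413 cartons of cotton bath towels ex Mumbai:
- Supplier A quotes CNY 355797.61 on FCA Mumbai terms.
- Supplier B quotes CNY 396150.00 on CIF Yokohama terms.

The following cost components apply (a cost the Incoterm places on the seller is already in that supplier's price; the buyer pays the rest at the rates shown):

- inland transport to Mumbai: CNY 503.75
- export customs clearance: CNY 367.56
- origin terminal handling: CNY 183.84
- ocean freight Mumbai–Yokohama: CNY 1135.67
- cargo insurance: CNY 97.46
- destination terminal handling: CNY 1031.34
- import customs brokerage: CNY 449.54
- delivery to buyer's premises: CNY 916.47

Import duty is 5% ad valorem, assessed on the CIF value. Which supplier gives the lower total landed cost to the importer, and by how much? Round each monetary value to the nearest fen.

Supplier A (FCA):
CIF value = FCA price + origin terminal + freight + insurance = 355797.61 + 183.84 + 1135.67 + 97.46 = 357214.58
Import duty = 357214.58 × 5% = 17860.73
Buyer bears (A): 183.84 + 1135.67 + 97.46 + 1031.34 + 449.54 + 916.47 = 3814.32
Landed cost (A) = invoice 355797.61 + 3814.32 + duty 17860.73 = 377472.66
Supplier B (CIF):
The CIF price already equals the CIF value: 396150.00
Import duty = 396150.00 × 5% = 19807.50
Buyer bears (B): 1031.34 + 449.54 + 916.47 = 2397.35
Landed cost (B) = invoice 396150.00 + 2397.35 + duty 19807.50 = 418354.85
Difference = |377472.66 − 418354.85| = 40882.19

Supplier A is cheaper by CNY 40882.19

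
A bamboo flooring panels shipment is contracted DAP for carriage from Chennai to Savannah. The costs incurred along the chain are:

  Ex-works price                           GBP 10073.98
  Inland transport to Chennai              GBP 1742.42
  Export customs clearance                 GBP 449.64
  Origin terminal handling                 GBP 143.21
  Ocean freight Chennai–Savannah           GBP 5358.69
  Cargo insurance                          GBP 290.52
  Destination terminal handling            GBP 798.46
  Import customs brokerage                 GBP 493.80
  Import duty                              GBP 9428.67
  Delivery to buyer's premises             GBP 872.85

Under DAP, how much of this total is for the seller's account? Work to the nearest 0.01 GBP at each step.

DAP: the seller bears all costs to the named destination except import duty and clearance.
Seller's account: goods 10073.98 + inland to port 1742.42 + export clearance 449.64 + origin terminal 143.21 + freight 5358.69 + insurance 290.52 + destination terminal 798.46 + delivery 872.85 = 19729.77
Buyer's account: brokerage 493.80 + duty 9428.67 = 9922.47

Seller's account: GBP 19729.77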